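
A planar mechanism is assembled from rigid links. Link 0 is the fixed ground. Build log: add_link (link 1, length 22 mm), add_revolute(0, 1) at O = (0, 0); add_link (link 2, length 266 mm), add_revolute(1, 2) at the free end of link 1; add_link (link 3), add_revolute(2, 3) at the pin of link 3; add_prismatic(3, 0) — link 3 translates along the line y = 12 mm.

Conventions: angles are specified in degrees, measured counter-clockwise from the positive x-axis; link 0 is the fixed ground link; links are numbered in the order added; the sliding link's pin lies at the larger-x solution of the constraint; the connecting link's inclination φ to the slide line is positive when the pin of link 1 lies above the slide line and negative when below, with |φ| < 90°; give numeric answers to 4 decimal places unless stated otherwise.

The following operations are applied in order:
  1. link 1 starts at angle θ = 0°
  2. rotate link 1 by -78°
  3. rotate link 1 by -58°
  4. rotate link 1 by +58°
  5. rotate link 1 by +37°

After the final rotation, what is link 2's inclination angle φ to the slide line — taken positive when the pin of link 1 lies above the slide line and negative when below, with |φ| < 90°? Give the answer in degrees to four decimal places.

geometry: r = 22 mm, L = 266 mm, e = 12 mm; θ starts at 0°
rotate link 1 by -78°: θ ← 0° -78° = -78°
rotate link 1 by -58°: θ ← -78° -58° = -136°
rotate link 1 by +58°: θ ← -136° +58° = -78°
rotate link 1 by +37°: θ ← -78° +37° = -41°
h = r sin θ − e = -14.433299 − 12 = -26.433299
sin φ = h / L = -26.433299 / 266 = -0.09937330
φ = arcsin(-0.09937330) = -5.703084°

-5.7031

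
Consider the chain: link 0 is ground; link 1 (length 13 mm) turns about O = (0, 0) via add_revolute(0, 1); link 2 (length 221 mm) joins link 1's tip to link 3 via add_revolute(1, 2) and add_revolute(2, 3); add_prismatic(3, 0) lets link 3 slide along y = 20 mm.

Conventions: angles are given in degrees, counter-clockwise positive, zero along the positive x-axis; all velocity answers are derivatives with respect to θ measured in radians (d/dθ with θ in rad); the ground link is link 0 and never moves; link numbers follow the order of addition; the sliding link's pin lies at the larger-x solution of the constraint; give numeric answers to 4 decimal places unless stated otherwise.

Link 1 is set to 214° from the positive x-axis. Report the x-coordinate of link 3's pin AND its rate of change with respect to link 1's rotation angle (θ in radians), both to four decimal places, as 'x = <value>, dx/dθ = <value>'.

geometry: r = 13 mm, L = 221 mm, e = 20 mm
crank pin P = (r cos θ, r sin θ) = (-10.777488, -7.269508)
h = r sin θ − e = -7.269508 − 20 = -27.269508
x = r cos θ + √(L² − h²) = -10.777488 + 219.311135 = 208.533647
dx/dθ = −r sin θ − h·r cos θ/√(L² − h²) (θ in radians; h = -27.269508) = 5.929417

x = 208.5336, dx/dθ = 5.9294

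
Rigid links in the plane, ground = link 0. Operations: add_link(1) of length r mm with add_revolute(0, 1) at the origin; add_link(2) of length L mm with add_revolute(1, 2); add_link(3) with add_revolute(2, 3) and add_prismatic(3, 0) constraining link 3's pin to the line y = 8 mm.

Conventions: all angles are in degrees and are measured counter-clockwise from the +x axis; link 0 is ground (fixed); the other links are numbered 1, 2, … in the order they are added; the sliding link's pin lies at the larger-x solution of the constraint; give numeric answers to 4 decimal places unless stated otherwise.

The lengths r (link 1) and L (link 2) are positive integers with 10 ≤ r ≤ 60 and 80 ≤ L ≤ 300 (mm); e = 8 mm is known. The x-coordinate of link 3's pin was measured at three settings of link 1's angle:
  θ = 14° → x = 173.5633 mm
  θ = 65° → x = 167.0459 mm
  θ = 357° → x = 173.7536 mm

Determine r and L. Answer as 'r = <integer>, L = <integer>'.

constraint per measurement: (x − r cos θ)² + (r sin θ − e)² = L²
subtracting the θ₁ and θ₂ equations cancels the r² and L² terms:
r = (x₁² − x₂²) / (2[(x₁cos θ₁ + e sin θ₁) − (x₂cos θ₂ + e sin θ₂)]) = 11.9999 → r = 12
L² = (x₁ − r cos θ₁)² + (r sin θ₁ − e)² = 26243.9846 → L = 162.0000 → L = 162
check at θ₃=357°: x = 173.7536 (printed 173.7536) ✓

r = 12, L = 162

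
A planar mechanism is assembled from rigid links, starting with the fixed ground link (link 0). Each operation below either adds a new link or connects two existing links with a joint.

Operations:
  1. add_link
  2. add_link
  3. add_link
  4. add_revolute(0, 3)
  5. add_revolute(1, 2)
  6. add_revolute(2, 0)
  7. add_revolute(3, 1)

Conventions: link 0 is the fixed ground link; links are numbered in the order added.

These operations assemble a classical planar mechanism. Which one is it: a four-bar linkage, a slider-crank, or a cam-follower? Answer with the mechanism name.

links: 4 (incl. ground); joints: 4 revolute, 0 prismatic, 0 higher (cam) pair, forming one closed loop
4 links in a single 4R loop → four-bar linkage

four-bar linkage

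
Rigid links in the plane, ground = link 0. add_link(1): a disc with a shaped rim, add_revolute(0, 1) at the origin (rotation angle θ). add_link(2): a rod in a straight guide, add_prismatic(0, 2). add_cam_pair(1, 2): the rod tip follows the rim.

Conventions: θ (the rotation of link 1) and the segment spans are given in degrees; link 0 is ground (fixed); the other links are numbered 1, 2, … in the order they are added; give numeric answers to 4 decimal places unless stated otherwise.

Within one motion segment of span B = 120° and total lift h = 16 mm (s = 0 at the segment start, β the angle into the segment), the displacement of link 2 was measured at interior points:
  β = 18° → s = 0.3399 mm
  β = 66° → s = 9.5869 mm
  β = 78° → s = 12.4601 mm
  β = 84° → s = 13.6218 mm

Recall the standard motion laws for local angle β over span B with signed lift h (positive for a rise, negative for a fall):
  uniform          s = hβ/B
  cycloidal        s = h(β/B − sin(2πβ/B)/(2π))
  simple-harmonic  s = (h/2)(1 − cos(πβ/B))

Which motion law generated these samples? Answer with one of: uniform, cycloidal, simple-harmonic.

candidates at β/B = r: uniform s = h·r (linear in β); cycloidal s = h·(r − sin(2πr)/(2π)); simple-harmonic s = (h/2)(1 − cos(πr))
β=18°: printed 0.3399 | uniform 2.4000, cycloidal 0.3399, simple-harmonic 0.8719
β=66°: printed 9.5869 | uniform 8.8000, cycloidal 9.5869, simple-harmonic 9.2515
β=78°: printed 12.4601 | uniform 10.4000, cycloidal 12.4601, simple-harmonic 11.6319
β=84°: printed 13.6218 | uniform 11.2000, cycloidal 13.6218, simple-harmonic 12.7023
only one law matches every sample → cycloidal

cycloidal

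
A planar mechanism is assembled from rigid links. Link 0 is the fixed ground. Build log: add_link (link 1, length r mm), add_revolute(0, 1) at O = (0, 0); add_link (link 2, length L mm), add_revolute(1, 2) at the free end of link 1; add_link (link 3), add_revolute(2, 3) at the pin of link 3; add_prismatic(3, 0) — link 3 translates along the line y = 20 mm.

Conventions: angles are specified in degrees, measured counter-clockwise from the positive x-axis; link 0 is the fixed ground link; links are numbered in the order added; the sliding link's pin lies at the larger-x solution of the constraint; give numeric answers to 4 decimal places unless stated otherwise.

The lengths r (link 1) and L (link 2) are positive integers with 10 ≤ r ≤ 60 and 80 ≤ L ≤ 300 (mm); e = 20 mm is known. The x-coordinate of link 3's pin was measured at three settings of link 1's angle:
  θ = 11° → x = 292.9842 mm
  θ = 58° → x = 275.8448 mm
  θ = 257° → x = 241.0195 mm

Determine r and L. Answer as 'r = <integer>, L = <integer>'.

constraint per measurement: (x − r cos θ)² + (r sin θ − e)² = L²
subtracting the θ₁ and θ₂ equations cancels the r² and L² terms:
r = (x₁² − x₂²) / (2[(x₁cos θ₁ + e sin θ₁) − (x₂cos θ₂ + e sin θ₂)]) = 38.0001 → r = 38
L² = (x₁ − r cos θ₁)² + (r sin θ₁ − e)² = 65536.0164 → L = 256.0000 → L = 256
check at θ₃=257°: x = 241.0195 (printed 241.0195) ✓

r = 38, L = 256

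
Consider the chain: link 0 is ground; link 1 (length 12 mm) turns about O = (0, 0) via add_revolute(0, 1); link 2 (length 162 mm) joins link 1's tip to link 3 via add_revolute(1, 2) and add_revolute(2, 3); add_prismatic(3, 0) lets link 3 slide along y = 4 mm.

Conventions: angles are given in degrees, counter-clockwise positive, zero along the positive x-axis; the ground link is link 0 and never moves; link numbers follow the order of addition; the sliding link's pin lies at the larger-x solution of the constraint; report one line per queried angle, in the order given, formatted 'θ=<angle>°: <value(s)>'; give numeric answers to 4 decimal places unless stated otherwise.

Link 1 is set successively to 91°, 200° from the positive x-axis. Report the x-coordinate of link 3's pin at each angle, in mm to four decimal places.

geometry: r = 12 mm, L = 162 mm, e = 4 mm
θ=91°: crank pin P = (r cos θ, r sin θ) = (-0.209429, 11.998172)
θ=91°: h = r sin θ − e = 11.998172 − 4 = 7.998172
θ=91°: x = r cos θ + √(L² − h²) = -0.209429 + 161.802439 = 161.593010
θ=200°: crank pin P = (r cos θ, r sin θ) = (-11.276311, -4.104242)
θ=200°: h = r sin θ − e = -4.104242 − 4 = -8.104242
θ=200°: x = r cos θ + √(L² − h²) = -11.276311 + 161.797161 = 150.520849

θ=91°: 161.5930
θ=200°: 150.5208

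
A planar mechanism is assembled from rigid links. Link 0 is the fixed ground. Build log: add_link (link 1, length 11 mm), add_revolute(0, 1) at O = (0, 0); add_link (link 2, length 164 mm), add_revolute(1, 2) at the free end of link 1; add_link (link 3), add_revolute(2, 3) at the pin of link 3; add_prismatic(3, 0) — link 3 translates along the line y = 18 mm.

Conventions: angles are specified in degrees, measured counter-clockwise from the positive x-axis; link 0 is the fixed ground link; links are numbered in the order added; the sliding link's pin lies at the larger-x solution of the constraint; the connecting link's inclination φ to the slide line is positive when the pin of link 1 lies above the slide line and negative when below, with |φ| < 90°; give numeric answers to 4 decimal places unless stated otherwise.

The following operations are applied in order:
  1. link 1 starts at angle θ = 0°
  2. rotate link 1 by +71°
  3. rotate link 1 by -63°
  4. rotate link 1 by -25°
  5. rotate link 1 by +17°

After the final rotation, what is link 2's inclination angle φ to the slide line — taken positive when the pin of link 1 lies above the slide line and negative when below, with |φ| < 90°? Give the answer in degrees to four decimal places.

geometry: r = 11 mm, L = 164 mm, e = 18 mm; θ starts at 0°
rotate link 1 by +71°: θ ← 0° +71° = 71°
rotate link 1 by -63°: θ ← 71° -63° = 8°
rotate link 1 by -25°: θ ← 8° -25° = -17°
rotate link 1 by +17°: θ ← -17° +17° = 0°
h = r sin θ − e = 0.000000 − 18 = -18.000000
sin φ = h / L = -18.000000 / 164 = -0.10975610
φ = arcsin(-0.10975610) = -6.301256°

-6.3013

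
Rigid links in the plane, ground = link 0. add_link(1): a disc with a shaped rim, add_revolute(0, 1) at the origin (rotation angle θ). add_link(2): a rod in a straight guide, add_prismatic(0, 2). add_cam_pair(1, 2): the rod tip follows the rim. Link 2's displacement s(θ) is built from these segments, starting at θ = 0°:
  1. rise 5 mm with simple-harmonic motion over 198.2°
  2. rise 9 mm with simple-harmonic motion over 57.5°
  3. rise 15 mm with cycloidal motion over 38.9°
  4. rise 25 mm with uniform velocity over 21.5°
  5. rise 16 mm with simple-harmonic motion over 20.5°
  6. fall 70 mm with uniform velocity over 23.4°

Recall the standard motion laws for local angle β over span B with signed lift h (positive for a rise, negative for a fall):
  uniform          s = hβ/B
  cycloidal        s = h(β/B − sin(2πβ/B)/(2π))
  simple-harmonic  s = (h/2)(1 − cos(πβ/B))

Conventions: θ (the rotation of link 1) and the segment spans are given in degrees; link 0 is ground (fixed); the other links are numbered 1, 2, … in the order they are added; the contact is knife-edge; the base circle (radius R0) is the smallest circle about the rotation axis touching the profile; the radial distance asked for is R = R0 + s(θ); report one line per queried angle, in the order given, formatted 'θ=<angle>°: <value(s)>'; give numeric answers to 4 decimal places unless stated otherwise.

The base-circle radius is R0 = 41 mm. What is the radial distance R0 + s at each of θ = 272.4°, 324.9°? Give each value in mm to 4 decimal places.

segment 1 (0° to 198.2°, simple-harmonic, h = 5) is passed completely: s = 0.0000 + (5) = 5.0000
segment 2 (198.2° to 255.7°, simple-harmonic, h = 9) is passed completely: s = 5.0000 + (9) = 14.0000
θ = 272.4° falls in segment 3 (255.7° to 294.6°, cycloidal, h = 15): β = 272.4 − 255.7 = 16.7°, B = 38.9°; Δs = 15·(0.4293 − sin(2π·0.4293)/(2π)) = 5.4137; s = 14.0000 + 5.4137 = 19.4137
segment 3 (255.7° to 294.6°, cycloidal, h = 15) is passed completely: s = 14.0000 + (15) = 29.0000
segment 4 (294.6° to 316.1°, uniform, h = 25) is passed completely: s = 29.0000 + (25) = 54.0000
θ = 324.9° falls in segment 5 (316.1° to 336.6°, simple-harmonic, h = 16): β = 324.9 − 316.1 = 8.8°, B = 20.5°; Δs = 16/2·(1 − cos(π·0.4293)) = 6.2369; s = 54.0000 + 6.2369 = 60.2369
θ=272.4°: R = R0 + s = 41 + 19.4137 = 60.4137
θ=324.9°: R = R0 + s = 41 + 60.2369 = 101.2369

θ=272.4°: 60.4137
θ=324.9°: 101.2369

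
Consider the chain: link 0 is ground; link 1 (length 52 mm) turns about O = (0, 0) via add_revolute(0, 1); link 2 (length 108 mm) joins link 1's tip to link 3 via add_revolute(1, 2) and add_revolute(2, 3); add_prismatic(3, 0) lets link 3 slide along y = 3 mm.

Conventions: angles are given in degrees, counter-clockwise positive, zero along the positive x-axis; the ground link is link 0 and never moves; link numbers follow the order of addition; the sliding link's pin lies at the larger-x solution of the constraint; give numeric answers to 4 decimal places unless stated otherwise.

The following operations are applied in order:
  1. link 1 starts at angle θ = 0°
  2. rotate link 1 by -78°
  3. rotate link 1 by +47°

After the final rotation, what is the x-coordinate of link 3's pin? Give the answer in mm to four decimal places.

geometry: r = 52 mm, L = 108 mm, e = 3 mm; θ starts at 0°
rotate link 1 by -78°: θ ← 0° -78° = -78°
rotate link 1 by +47°: θ ← -78° +47° = -31°
crank pin P = (r cos θ, r sin θ) = (44.572700, -26.781980)
h = r sin θ − e = -26.781980 − 3 = -29.781980
x = r cos θ + √(L² − h²) = 44.572700 + 103.812493 = 148.385192

148.3852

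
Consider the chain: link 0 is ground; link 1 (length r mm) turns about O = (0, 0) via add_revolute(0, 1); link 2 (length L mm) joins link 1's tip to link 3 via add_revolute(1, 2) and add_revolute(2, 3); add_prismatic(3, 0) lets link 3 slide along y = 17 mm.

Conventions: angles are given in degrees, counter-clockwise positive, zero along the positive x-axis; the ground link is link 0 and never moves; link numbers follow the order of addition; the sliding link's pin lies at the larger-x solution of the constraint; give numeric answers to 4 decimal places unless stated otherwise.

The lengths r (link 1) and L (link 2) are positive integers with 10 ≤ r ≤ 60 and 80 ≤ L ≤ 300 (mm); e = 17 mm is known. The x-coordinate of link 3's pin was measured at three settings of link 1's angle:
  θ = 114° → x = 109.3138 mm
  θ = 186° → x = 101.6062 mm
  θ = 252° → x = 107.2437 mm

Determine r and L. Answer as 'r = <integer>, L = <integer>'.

constraint per measurement: (x − r cos θ)² + (r sin θ − e)² = L²
subtracting the θ₁ and θ₂ equations cancels the r² and L² terms:
r = (x₁² − x₂²) / (2[(x₁cos θ₁ + e sin θ₁) − (x₂cos θ₂ + e sin θ₂)]) = 11.0000 → r = 11
L² = (x₁ − r cos θ₁)² + (r sin θ₁ − e)² = 12996.0033 → L = 114.0000 → L = 114
check at θ₃=252°: x = 107.2437 (printed 107.2437) ✓

r = 11, L = 114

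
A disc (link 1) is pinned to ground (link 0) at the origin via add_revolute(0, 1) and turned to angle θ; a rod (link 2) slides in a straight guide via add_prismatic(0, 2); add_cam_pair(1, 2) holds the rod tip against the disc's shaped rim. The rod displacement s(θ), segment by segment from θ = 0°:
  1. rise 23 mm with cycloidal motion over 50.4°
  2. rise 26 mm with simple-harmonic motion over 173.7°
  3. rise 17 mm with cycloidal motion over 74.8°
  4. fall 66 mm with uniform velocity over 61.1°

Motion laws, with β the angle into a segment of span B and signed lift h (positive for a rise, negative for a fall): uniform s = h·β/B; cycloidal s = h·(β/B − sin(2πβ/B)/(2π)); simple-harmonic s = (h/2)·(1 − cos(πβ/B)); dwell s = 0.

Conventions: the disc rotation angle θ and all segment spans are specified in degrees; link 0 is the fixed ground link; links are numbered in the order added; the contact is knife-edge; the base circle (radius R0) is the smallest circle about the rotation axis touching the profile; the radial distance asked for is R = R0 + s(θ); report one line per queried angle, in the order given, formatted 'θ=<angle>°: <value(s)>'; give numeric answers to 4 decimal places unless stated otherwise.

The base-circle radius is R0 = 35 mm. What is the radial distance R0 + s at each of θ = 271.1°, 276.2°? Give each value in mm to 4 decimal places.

segment 1 (0° to 50.4°, cycloidal, h = 23) is passed completely: s = 0.0000 + (23) = 23.0000
segment 2 (50.4° to 224.1°, simple-harmonic, h = 26) is passed completely: s = 23.0000 + (26) = 49.0000
θ = 271.1° falls in segment 3 (224.1° to 298.9°, cycloidal, h = 17): β = 271.1 − 224.1 = 47°, B = 74.8°; Δs = 17·(0.6283 − sin(2π·0.6283)/(2π)) = 12.6347; s = 49.0000 + 12.6347 = 61.6347
θ = 276.2° falls in segment 3 (224.1° to 298.9°, cycloidal, h = 17): β = 276.2 − 224.1 = 52.1°, B = 74.8°; Δs = 17·(0.6965 − sin(2π·0.6965)/(2π)) = 14.3952; s = 49.0000 + 14.3952 = 63.3952
θ=271.1°: R = R0 + s = 35 + 61.6347 = 96.6347
θ=276.2°: R = R0 + s = 35 + 63.3952 = 98.3952

θ=271.1°: 96.6347
θ=276.2°: 98.3952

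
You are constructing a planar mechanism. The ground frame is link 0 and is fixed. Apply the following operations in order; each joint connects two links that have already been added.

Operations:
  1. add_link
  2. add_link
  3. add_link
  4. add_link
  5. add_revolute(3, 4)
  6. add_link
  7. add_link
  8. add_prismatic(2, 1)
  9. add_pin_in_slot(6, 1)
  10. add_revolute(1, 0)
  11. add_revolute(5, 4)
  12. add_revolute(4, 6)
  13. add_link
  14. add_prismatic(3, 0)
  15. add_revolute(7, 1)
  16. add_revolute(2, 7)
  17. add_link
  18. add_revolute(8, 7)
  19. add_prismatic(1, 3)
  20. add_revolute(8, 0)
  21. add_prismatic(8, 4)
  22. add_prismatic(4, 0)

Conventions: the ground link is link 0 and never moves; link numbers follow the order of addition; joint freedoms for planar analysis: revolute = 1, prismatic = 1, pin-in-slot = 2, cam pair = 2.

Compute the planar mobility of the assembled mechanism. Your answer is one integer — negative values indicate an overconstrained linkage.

link 0 = ground. State L|J1|J2 = 1|0|0
+link1  2|0|0
+link2  3|0|0
+link3  4|0|0
+link4  5|0|0
R(3,4) f=1→J1  5|1|0
+link5  6|1|0
+link6  7|1|0
P(2,1) f=1→J1  7|2|0
PS(6,1) f=2→J2  7|2|1
R(1,0) f=1→J1  7|3|1
R(5,4) f=1→J1  7|4|1
R(4,6) f=1→J1  7|5|1
+link7  8|5|1
P(3,0) f=1→J1  8|6|1
R(7,1) f=1→J1  8|7|1
R(2,7) f=1→J1  8|8|1
+link8  9|8|1
R(8,7) f=1→J1  9|9|1
P(1,3) f=1→J1  9|10|1
R(8,0) f=1→J1  9|11|1
P(8,4) f=1→J1  9|12|1
P(4,0) f=1→J1  9|13|1
M = 3(9−1)−2·13−1 = 24−26−1 = -3

M = -3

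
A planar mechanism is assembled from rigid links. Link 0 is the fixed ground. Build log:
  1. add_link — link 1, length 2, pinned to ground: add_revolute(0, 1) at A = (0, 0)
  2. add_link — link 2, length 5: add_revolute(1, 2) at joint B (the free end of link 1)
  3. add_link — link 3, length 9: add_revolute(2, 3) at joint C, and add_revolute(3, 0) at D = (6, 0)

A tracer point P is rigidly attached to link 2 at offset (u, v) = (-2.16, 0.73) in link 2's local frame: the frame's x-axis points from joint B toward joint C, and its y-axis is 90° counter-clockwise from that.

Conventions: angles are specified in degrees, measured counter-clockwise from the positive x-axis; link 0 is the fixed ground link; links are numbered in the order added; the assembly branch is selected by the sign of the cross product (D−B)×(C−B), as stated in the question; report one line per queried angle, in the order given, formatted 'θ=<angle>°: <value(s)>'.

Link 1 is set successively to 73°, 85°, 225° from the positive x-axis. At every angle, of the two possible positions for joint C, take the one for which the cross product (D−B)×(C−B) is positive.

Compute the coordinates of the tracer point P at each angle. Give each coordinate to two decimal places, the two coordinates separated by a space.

A=(0,0), D=(6.00,0)
θ=73°: B = A + 2.00·(cos73°, sin73°) = (0.5847, 1.9126)
θ=73°: |BD| = 5.7431
θ=73°: circle(B,5.00) ∩ circle(D,9.00): a=-2.0039, h=4.5809
θ=73°:   candidates: C₊=(0.2208,6.8993) cross=26.308; C₋=(-2.8303,-1.7394) cross=-26.308
θ=73°:   branch + wants cross > 0 → take C=(0.2208,6.8993) (cross=26.308)
θ=73°: ex = (C−B)/|BC| = (-0.0728,0.9973); ey = (-0.9973,-0.0728)
θ=73°: P = B + -2.16·ex + 0.73·ey = (0.0139,-0.2948)
θ=85°: B = A + 2.00·(cos85°, sin85°) = (0.1743, 1.9924)
θ=85°: |BD| = 6.1570
θ=85°: circle(B,5.00) ∩ circle(D,9.00): a=-1.4692, h=4.7793
θ=85°:   candidates: C₊=(0.3307,6.9899) cross=29.426; C₋=(-2.7624,-2.0543) cross=-29.426
θ=85°:   branch + wants cross > 0 → take C=(0.3307,6.9899) (cross=29.426)
θ=85°: ex = (C−B)/|BC| = (0.0313,0.9995); ey = (-0.9995,0.0313)
θ=85°: P = B + -2.16·ex + 0.73·ey = (-0.6229,-0.1437)
θ=225°: B = A + 2.00·(cos225°, sin225°) = (-1.4142, -1.4142)
θ=225°: |BD| = 7.5479
θ=225°: circle(B,5.00) ∩ circle(D,9.00): a=0.0643, h=4.9996
θ=225°:   candidates: C₊=(-2.2878,3.5089) cross=37.736; C₋=(-0.4143,-6.3132) cross=-37.736
θ=225°:   branch + wants cross > 0 → take C=(-2.2878,3.5089) (cross=37.736)
θ=225°: ex = (C−B)/|BC| = (-0.1747,0.9846); ey = (-0.9846,-0.1747)
θ=225°: P = B + -2.16·ex + 0.73·ey = (-1.7556,-3.6685)

θ=73°: 0.01 -0.29
θ=85°: -0.62 -0.14
θ=225°: -1.76 -3.67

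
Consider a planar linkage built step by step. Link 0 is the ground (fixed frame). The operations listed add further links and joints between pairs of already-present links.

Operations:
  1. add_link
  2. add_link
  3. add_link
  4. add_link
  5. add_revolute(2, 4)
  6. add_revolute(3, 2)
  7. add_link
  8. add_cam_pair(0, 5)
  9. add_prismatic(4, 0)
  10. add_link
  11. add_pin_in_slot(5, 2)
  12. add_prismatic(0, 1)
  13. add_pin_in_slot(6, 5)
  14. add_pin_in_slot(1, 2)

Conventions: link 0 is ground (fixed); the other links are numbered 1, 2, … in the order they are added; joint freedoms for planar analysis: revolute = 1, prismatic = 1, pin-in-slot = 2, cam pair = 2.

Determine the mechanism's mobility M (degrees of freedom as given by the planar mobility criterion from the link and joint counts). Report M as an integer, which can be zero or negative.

(L,J1,J2)=(1,0,0); link0 fixed
link1: (2,0,0)
link2: (3,0,0)
link3: (4,0,0)
link4: (5,0,0)
R 2-4 [J1]: (5,1,0)
R 3-2 [J1]: (5,2,0)
link5: (6,2,0)
C 0-5 [J2]: (6,2,1)
P 4-0 [J1]: (6,3,1)
link6: (7,3,1)
PS 5-2 [J2]: (7,3,2)
P 0-1 [J1]: (7,4,2)
PS 6-5 [J2]: (7,4,3)
PS 1-2 [J2]: (7,4,4)
Grübler: 3·6 − 2·4 − 4 = 6

M = 6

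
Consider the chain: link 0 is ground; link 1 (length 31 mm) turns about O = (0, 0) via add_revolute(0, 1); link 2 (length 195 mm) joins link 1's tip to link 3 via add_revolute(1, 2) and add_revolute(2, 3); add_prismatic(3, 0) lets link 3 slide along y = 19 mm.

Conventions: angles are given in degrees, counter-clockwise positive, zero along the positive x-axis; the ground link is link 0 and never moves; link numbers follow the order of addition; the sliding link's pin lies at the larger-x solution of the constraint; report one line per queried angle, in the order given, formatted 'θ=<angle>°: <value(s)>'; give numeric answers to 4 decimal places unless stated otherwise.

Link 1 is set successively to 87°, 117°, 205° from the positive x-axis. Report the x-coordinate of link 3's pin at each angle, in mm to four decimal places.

geometry: r = 31 mm, L = 195 mm, e = 19 mm
θ=87°: crank pin P = (r cos θ, r sin θ) = (1.622415, 30.957516)
θ=87°: h = r sin θ − e = 30.957516 − 19 = 11.957516
θ=87°: x = r cos θ + √(L² − h²) = 1.622415 + 194.633034 = 196.255448
θ=117°: crank pin P = (r cos θ, r sin θ) = (-14.073705, 27.621202)
θ=117°: h = r sin θ − e = 27.621202 − 19 = 8.621202
θ=117°: x = r cos θ + √(L² − h²) = -14.073705 + 194.809330 = 180.735624
θ=205°: crank pin P = (r cos θ, r sin θ) = (-28.095541, -13.101166)
θ=205°: h = r sin θ − e = -13.101166 − 19 = -32.101166
θ=205°: x = r cos θ + √(L² − h²) = -28.095541 + 192.339583 = 164.244041

θ=87°: 196.2554
θ=117°: 180.7356
θ=205°: 164.2440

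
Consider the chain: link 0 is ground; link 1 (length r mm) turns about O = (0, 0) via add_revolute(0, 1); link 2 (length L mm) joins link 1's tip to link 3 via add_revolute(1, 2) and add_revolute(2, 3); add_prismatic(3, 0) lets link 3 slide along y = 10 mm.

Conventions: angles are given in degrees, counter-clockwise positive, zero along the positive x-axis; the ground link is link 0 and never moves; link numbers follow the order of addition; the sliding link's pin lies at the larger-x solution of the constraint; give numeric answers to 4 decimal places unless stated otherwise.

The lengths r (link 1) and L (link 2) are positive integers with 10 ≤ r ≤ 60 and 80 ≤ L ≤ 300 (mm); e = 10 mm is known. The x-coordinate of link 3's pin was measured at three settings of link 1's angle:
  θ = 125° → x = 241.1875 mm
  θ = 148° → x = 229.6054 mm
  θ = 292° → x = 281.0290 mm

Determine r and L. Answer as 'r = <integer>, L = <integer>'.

constraint per measurement: (x − r cos θ)² + (r sin θ − e)² = L²
subtracting the θ₁ and θ₂ equations cancels the r² and L² terms:
r = (x₁² − x₂²) / (2[(x₁cos θ₁ + e sin θ₁) − (x₂cos θ₂ + e sin θ₂)]) = 46.0000 → r = 46
L² = (x₁ − r cos θ₁)² + (r sin θ₁ − e)² = 72361.0212 → L = 269.0000 → L = 269
check at θ₃=292°: x = 281.0290 (printed 281.0290) ✓

r = 46, L = 269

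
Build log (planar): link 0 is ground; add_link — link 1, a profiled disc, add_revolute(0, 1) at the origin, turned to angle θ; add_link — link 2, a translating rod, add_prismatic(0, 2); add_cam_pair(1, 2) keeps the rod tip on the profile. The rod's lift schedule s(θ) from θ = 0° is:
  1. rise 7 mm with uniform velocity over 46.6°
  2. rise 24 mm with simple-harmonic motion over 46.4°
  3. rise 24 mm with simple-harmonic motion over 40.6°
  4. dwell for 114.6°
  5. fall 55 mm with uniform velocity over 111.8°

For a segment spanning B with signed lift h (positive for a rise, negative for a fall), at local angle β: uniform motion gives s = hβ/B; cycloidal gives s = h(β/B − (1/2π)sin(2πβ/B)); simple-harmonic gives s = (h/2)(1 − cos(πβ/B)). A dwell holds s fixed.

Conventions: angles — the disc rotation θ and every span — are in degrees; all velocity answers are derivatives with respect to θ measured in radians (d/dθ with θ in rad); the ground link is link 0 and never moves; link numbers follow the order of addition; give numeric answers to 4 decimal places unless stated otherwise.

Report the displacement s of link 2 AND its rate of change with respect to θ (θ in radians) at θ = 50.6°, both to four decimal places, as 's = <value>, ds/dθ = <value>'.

seg 1 [0°–46.6°] uniform, h=7: full span → s += 7 → s = 7.0000
seg 2 [46.6°–93°] simple-harmonic, h=24: θ=50.6° here. β=4, B=46.4. 24/2·(1 − cos(π·0.0862)) = 0.4374 → s = 7.4374
velocity in seg [46.6°–93°] (simple-harmonic), θ in radians: β = 4° = 0.0698 rad, B = 46.4° = 0.8098 rad; ds/dθ = (πh/(2B)) sin(πβ/B) = (π·24/(2·0.8098)) sin(π·0.0862) = 12.453905 mm/rad

s = 7.4374, ds/dθ = 12.4539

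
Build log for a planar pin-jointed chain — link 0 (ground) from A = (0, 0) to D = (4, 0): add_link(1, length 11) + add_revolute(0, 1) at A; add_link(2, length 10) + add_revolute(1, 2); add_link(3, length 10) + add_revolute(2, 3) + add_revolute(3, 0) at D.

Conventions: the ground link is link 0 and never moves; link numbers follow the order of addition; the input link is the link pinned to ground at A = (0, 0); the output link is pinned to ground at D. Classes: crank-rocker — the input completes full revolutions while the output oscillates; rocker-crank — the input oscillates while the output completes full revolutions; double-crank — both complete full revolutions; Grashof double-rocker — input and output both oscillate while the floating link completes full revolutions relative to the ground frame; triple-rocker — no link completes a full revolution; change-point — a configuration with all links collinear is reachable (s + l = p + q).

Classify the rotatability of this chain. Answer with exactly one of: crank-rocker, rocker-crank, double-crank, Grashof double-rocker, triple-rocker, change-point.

lengths: ground=4, input=11, coupler=10, output=10
sorted: s=4 (shortest), l=11 (longest), p+q=20
s + l = 15 vs p + q = 20
s + l < p + q (Grashof) with shortest = ground link → double-crank

double-crank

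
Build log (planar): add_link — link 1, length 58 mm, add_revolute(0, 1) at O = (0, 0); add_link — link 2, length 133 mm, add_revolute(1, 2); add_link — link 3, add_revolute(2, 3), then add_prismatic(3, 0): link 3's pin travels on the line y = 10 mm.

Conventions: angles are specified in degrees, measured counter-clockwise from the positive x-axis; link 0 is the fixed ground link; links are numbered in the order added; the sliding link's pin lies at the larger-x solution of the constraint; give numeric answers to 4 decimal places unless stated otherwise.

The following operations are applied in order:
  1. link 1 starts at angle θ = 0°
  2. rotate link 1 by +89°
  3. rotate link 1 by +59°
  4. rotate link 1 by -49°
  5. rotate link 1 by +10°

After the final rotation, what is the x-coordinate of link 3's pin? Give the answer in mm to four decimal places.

geometry: r = 58 mm, L = 133 mm, e = 10 mm; θ starts at 0°
rotate link 1 by +89°: θ ← 0° +89° = 89°
rotate link 1 by +59°: θ ← 89° +59° = 148°
rotate link 1 by -49°: θ ← 148° -49° = 99°
rotate link 1 by +10°: θ ← 99° +10° = 109°
crank pin P = (r cos θ, r sin θ) = (-18.882953, 54.840077)
h = r sin θ − e = 54.840077 − 10 = 44.840077
x = r cos θ + √(L² − h²) = -18.882953 + 125.213288 = 106.330335

106.3303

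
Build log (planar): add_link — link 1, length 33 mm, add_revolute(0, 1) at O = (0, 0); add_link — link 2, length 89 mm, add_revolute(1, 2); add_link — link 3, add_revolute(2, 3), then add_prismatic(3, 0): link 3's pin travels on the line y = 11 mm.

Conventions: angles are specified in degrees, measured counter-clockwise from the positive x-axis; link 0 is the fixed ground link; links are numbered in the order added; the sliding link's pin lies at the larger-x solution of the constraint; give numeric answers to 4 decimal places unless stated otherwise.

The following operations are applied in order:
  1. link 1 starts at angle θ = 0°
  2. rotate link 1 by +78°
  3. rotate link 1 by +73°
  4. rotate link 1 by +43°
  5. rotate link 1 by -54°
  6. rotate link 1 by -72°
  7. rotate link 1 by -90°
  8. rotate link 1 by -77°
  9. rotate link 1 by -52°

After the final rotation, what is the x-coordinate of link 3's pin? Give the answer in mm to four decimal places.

geometry: r = 33 mm, L = 89 mm, e = 11 mm; θ starts at 0°
rotate link 1 by +78°: θ ← 0° +78° = 78°
rotate link 1 by +73°: θ ← 78° +73° = 151°
rotate link 1 by +43°: θ ← 151° +43° = 194°
rotate link 1 by -54°: θ ← 194° -54° = 140°
rotate link 1 by -72°: θ ← 140° -72° = 68°
rotate link 1 by -90°: θ ← 68° -90° = -22°
rotate link 1 by -77°: θ ← -22° -77° = -99°
rotate link 1 by -52°: θ ← -99° -52° = -151°
crank pin P = (r cos θ, r sin θ) = (-28.862450, -15.998717)
h = r sin θ − e = -15.998717 − 11 = -26.998717
x = r cos θ + √(L² − h²) = -28.862450 + 84.806069 = 55.943618

55.9436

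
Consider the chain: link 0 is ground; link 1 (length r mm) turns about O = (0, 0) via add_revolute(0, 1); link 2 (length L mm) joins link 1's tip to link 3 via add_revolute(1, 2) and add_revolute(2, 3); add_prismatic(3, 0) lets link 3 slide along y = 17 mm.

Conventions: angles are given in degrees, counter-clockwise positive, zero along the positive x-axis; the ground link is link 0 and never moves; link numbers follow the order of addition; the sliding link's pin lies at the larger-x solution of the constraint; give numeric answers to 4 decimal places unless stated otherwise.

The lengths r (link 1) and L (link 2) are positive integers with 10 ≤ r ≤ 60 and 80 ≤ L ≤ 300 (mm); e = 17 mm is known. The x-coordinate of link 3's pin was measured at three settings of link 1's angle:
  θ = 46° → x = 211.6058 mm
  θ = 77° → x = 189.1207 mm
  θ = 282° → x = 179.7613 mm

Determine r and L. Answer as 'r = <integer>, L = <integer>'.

constraint per measurement: (x − r cos θ)² + (r sin θ − e)² = L²
subtracting the θ₁ and θ₂ equations cancels the r² and L² terms:
r = (x₁² − x₂²) / (2[(x₁cos θ₁ + e sin θ₁) − (x₂cos θ₂ + e sin θ₂)]) = 45.0000 → r = 45
L² = (x₁ − r cos θ₁)² + (r sin θ₁ − e)² = 32760.9881 → L = 181.0000 → L = 181
check at θ₃=282°: x = 179.7613 (printed 179.7613) ✓

r = 45, L = 181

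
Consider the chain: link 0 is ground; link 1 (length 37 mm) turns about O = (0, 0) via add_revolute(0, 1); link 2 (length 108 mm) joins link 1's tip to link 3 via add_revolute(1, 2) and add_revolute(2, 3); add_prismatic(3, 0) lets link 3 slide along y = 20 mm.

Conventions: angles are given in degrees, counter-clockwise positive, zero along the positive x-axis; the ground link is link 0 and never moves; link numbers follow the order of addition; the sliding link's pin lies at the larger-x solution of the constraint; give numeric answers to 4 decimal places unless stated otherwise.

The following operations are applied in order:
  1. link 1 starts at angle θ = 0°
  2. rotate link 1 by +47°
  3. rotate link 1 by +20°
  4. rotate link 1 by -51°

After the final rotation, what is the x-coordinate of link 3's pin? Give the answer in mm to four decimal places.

geometry: r = 37 mm, L = 108 mm, e = 20 mm; θ starts at 0°
rotate link 1 by +47°: θ ← 0° +47° = 47°
rotate link 1 by +20°: θ ← 47° +20° = 67°
rotate link 1 by -51°: θ ← 67° -51° = 16°
crank pin P = (r cos θ, r sin θ) = (35.566683, 10.198582)
h = r sin θ − e = 10.198582 − 20 = -9.801418
x = r cos θ + √(L² − h²) = 35.566683 + 107.554322 = 143.121005

143.1210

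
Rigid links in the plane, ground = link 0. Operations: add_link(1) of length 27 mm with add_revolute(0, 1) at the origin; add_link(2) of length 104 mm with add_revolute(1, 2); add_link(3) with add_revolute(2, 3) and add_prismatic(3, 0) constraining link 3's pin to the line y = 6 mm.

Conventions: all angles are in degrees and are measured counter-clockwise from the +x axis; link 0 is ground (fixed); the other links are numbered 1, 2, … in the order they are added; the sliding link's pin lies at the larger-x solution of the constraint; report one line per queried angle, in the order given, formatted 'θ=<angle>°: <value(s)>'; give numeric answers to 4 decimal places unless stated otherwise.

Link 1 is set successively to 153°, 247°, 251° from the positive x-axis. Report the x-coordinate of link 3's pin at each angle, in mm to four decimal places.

geometry: r = 27 mm, L = 104 mm, e = 6 mm
θ=153°: crank pin P = (r cos θ, r sin θ) = (-24.057176, 12.257743)
θ=153°: h = r sin θ − e = 12.257743 − 6 = 6.257743
θ=153°: x = r cos θ + √(L² − h²) = -24.057176 + 103.811563 = 79.754387
θ=247°: crank pin P = (r cos θ, r sin θ) = (-10.549740, -24.853631)
θ=247°: h = r sin θ − e = -24.853631 − 6 = -30.853631
θ=247°: x = r cos θ + √(L² − h²) = -10.549740 + 99.317941 = 88.768201
θ=251°: crank pin P = (r cos θ, r sin θ) = (-8.790340, -25.529002)
θ=251°: h = r sin θ − e = -25.529002 − 6 = -31.529002
θ=251°: x = r cos θ + √(L² − h²) = -8.790340 + 99.105611 = 90.315270

θ=153°: 79.7544
θ=247°: 88.7682
θ=251°: 90.3153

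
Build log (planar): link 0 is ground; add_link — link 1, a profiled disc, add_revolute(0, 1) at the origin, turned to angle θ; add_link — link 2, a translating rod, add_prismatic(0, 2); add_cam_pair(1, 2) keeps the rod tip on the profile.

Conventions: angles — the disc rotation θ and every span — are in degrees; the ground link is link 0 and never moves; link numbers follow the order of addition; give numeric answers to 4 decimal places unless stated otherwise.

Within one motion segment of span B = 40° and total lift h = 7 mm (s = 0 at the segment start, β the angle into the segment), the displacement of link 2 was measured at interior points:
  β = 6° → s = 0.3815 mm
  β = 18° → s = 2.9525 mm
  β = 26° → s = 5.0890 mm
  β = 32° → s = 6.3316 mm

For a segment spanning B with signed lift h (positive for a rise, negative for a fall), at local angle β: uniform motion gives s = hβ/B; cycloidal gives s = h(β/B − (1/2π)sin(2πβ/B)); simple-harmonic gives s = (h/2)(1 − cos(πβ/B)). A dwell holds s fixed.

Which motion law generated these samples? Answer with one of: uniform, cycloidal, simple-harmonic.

candidates at β/B = r: uniform s = h·r (linear in β); cycloidal s = h·(r − sin(2πr)/(2π)); simple-harmonic s = (h/2)(1 − cos(πr))
β=6°: printed 0.3815 | uniform 1.0500, cycloidal 0.1487, simple-harmonic 0.3815
β=18°: printed 2.9525 | uniform 3.1500, cycloidal 2.8057, simple-harmonic 2.9525
β=26°: printed 5.0890 | uniform 4.5500, cycloidal 5.4513, simple-harmonic 5.0890
β=32°: printed 6.3316 | uniform 5.6000, cycloidal 6.6596, simple-harmonic 6.3316
only one law matches every sample → simple-harmonic

simple-harmonic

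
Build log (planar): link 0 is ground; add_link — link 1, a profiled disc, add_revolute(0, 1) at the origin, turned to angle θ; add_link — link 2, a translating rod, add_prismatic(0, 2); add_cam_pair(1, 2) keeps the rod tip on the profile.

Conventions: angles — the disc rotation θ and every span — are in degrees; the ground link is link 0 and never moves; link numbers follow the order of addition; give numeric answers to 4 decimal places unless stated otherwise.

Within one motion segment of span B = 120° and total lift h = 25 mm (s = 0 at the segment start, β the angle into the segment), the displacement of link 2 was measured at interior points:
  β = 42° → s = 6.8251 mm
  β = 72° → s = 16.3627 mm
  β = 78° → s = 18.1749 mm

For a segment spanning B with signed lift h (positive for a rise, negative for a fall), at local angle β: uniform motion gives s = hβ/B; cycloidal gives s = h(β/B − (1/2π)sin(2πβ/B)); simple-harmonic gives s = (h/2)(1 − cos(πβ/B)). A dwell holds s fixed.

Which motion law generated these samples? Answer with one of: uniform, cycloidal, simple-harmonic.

candidates at β/B = r: uniform s = h·r (linear in β); cycloidal s = h·(r − sin(2πr)/(2π)); simple-harmonic s = (h/2)(1 − cos(πr))
β=42°: printed 6.8251 | uniform 8.7500, cycloidal 5.5310, simple-harmonic 6.8251
β=72°: printed 16.3627 | uniform 15.0000, cycloidal 17.3387, simple-harmonic 16.3627
β=78°: printed 18.1749 | uniform 16.2500, cycloidal 19.4690, simple-harmonic 18.1749
only one law matches every sample → simple-harmonic

simple-harmonic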